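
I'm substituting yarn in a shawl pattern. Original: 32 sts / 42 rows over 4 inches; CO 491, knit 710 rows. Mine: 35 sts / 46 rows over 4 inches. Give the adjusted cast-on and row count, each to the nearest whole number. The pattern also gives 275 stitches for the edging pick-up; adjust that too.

Cast on 537 stitches; work 778 rows; edging pick-up 301 stitches.

Stitches: 491 × 35/32 = 537.03 → 537.
Rows: 710 × 46/42 = 777.62 → 778.
edging pick-up: 275 × 35/32 = 300.78 → 301.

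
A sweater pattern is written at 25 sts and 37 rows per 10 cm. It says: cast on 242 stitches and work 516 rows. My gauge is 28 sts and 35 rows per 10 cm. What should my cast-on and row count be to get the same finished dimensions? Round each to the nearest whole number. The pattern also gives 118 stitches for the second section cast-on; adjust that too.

Stitches: 242 × 28/25 = 271.04 → 271.
Rows: 516 × 35/37 = 488.11 → 488.
second section cast-on: 118 × 28/25 = 132.16 → 132.

Cast on 271 stitches; work 488 rows; second section cast-on 132 stitches.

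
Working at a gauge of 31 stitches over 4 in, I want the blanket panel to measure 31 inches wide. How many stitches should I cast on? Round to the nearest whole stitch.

Cast on 240 stitches.

31 stitches / 4 in = 7.75 stitches per inch.
31 × 7.75 = 240.25 stitches.
Round to nearest → 240.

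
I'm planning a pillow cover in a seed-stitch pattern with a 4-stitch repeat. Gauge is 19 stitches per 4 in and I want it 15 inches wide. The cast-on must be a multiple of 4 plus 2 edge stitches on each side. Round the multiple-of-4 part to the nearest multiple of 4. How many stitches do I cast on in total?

19 / 4 = 4.75 sts per inch.
15 × 4.75 = 71.25 sts.
Less 4 edge sts → 67.25 for the repeat.
Nearest multiple of 4: 68.
Add back 4 edge sts → 72.

Cast on 72 stitches.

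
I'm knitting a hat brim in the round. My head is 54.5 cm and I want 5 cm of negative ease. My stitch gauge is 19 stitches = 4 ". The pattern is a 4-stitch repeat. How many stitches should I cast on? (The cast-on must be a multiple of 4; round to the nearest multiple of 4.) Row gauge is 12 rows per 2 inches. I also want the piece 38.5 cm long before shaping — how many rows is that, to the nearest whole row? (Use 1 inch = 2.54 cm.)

Cast on 92 stitches; work 91 rows.

Finished = 54.5 − 5 = 49.5 cm.
49.5 cm × 1/2.54 = 19.49 inches.
19/4 = 4.75 sts per in; 19.49 × 4.75 = 92.57 sts.
Nearest multiple of 4 → 92.
38.5 cm = 15.16 inches; × 6 = 90.94 → 91 rows.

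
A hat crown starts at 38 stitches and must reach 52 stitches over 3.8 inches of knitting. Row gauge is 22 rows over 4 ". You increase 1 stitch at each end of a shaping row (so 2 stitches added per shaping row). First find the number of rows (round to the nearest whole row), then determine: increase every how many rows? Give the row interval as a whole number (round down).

Increase every 3rd row.

Rows = 3.8 × 5.5 = 20.9 → 21 rows.
Stitches to add: 14 → 7 shaping rows (at 2 st each).
21 / 7 = 3.00 → every 3 rows.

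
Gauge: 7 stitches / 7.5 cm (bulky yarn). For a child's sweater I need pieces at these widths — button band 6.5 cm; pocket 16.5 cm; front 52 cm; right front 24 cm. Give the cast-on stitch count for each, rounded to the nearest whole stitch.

Rate = 7/7.5 = 0.933 sts per cm.
button band: 6.5 × 0.933 = 6.07 → 6.
pocket: 16.5 × 0.933 = 15.40 → 15.
front: 52 × 0.933 = 48.53 → 49.
right front: 24 × 0.933 = 22.40 → 22.

button band 6; pocket 15; front 49; right front 22.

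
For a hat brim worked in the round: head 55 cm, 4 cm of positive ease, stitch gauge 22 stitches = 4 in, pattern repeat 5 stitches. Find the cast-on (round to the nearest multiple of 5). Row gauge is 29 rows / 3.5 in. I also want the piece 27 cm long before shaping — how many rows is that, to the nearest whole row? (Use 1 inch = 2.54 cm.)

Cast on 130 stitches; work 88 rows.

Finished = 55 + 4 = 59 cm.
59 cm × 1/2.54 = 23.23 inches.
22/4 = 5.5 sts per in; 23.23 × 5.5 = 127.76 sts.
Nearest multiple of 5 → 130.
27 cm = 10.63 inches; × 8.286 = 88.08 → 88 rows.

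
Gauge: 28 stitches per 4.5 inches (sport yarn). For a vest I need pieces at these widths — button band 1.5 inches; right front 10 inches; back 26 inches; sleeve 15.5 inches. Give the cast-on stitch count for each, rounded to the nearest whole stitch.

Rate = 28/4.5 = 6.222 sts per in.
button band: 1.5 × 6.222 = 9.33 → 9.
right front: 10 × 6.222 = 62.22 → 62.
back: 26 × 6.222 = 161.78 → 162.
sleeve: 15.5 × 6.222 = 96.44 → 96.

button band 9; right front 62; back 162; sleeve 96.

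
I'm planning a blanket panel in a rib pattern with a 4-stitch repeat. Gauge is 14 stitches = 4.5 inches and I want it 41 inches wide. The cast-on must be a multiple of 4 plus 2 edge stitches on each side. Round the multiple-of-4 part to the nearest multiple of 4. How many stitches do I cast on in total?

128 stitches.

14 / 4.5 = 3.111 sts per inch.
41 × 3.111 = 127.56 sts.
Less 4 edge sts → 123.56 for the repeat.
Nearest multiple of 4: 124.
Add back 4 edge sts → 128.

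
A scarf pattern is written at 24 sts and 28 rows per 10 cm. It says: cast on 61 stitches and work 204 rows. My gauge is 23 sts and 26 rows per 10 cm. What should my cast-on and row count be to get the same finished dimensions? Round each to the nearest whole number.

Stitches: 61 × 23/24 = 58.46 → 58.
Rows: 204 × 26/28 = 189.43 → 189.

Cast on 58 stitches; work 189 rows.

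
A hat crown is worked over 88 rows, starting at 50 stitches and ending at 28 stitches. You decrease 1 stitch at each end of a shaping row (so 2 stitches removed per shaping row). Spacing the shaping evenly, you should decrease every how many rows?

Decrease every 8th row.

Stitches to remove: |28 − 50| = 22.
Shaping rows needed: 22 / 2 = 11.
88 rows / 11 = every 8 rows.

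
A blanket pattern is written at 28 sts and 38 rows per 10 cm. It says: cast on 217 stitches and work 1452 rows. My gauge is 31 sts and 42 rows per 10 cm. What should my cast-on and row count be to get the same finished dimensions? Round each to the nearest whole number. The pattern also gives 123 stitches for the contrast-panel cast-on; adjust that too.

Stitches: 217 × 31/28 = 240.25 → 240.
Rows: 1452 × 42/38 = 1604.84 → 1605.
contrast-panel cast-on: 123 × 31/28 = 136.18 → 136.

Cast on 240 stitches; work 1605 rows; contrast-panel cast-on 136 stitches.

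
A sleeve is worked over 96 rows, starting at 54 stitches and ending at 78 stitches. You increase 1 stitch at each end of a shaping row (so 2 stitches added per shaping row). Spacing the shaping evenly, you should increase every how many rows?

Stitches to add: |78 − 54| = 24.
Shaping rows needed: 24 / 2 = 12.
96 rows / 12 = every 8 rows.

Increase every 8th row.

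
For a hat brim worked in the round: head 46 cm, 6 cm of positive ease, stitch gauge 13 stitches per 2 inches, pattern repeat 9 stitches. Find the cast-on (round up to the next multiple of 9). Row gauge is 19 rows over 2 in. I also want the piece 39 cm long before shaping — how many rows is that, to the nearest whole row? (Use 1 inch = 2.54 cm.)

Finished = 46 + 6 = 52 cm.
52 cm × 1/2.54 = 20.47 inches.
13/2 = 6.5 sts per in; 20.47 × 6.5 = 133.07 sts.
Next multiple of 9 → 135.
39 cm = 15.35 inches; × 9.5 = 145.87 → 146 rows.

Cast on 135 stitches; work 146 rows.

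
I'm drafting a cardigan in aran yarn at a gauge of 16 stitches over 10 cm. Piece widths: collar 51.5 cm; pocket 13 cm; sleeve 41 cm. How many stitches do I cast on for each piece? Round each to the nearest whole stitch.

Rate = 16/10 = 1.6 sts per cm.
collar: 51.5 × 1.6 = 82.40 → 82.
pocket: 13 × 1.6 = 20.80 → 21.
sleeve: 41 × 1.6 = 65.60 → 66.

collar 82; pocket 21; sleeve 66.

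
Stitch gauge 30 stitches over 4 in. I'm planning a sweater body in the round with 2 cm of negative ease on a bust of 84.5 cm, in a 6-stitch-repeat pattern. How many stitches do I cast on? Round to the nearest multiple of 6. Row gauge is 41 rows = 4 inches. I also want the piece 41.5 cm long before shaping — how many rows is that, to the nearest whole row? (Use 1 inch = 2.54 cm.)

Cast on 246 stitches; work 167 rows.

Finished = 84.5 − 2 = 82.5 cm.
82.5 cm × 1/2.54 = 32.48 inches.
30/4 = 7.5 sts per in; 32.48 × 7.5 = 243.60 sts.
Nearest multiple of 6 → 246.
41.5 cm = 16.34 inches; × 10.25 = 167.47 → 167 rows.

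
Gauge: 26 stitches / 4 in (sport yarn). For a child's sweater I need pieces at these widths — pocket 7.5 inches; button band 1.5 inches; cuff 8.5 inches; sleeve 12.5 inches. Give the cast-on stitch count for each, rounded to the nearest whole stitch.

pocket 49; button band 10; cuff 55; sleeve 81.

Rate = 26/4 = 6.5 sts per in.
pocket: 7.5 × 6.5 = 48.75 → 49.
button band: 1.5 × 6.5 = 9.75 → 10.
cuff: 8.5 × 6.5 = 55.25 → 55.
sleeve: 12.5 × 6.5 = 81.25 → 81.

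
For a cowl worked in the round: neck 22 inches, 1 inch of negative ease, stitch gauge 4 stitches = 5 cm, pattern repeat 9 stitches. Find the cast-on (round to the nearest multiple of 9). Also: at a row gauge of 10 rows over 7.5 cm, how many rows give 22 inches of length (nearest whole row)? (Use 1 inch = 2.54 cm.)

Cast on 45 stitches; work 75 rows.

Finished = 22 − 1 = 21 inches.
21 inches × 2.54 = 53.34 cm.
4/5 = 0.8 sts per cm; 53.34 × 0.8 = 42.67 sts.
Nearest multiple of 9 → 45.
22 inches = 55.88 cm; × 1.333 = 74.51 → 75 rows.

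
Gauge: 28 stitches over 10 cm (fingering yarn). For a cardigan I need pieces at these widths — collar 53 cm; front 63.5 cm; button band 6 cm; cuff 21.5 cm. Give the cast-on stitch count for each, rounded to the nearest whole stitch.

collar 148; front 178; button band 17; cuff 60.

Rate = 28/10 = 2.8 sts per cm.
collar: 53 × 2.8 = 148.40 → 148.
front: 63.5 × 2.8 = 177.80 → 178.
button band: 6 × 2.8 = 16.80 → 17.
cuff: 21.5 × 2.8 = 60.20 → 60.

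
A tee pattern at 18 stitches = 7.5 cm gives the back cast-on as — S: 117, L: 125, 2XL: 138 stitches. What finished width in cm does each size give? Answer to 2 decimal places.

S 48.75 cm; L 52.08 cm; 2XL 57.50 cm.

18/7.5 = 2.4 sts per cm.
S: 117 / 2.4 = 48.750 → 48.75 cm.
L: 125 / 2.4 = 52.083 → 52.08 cm.
2XL: 138 / 2.4 = 57.500 → 57.50 cm.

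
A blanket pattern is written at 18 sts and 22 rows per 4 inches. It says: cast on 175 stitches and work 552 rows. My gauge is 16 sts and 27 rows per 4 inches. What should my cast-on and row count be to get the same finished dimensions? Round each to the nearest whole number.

Cast on 156 stitches; work 677 rows.

Stitches: 175 × 16/18 = 155.56 → 156.
Rows: 552 × 27/22 = 677.45 → 677.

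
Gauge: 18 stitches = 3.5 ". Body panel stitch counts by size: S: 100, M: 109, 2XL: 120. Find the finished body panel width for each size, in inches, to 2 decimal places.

S 19.44 inches; M 21.19 inches; 2XL 23.33 inches.

18/3.5 = 5.143 sts per in.
S: 100 / 5.143 = 19.444 → 19.44 in.
M: 109 / 5.143 = 21.194 → 21.19 in.
2XL: 120 / 5.143 = 23.333 → 23.33 in.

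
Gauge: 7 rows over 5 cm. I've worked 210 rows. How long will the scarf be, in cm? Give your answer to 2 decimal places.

150.00 cm.

7 rows / 5 cm = 1.4 rows per cm.
210 / 1.4 = 150.000 cm.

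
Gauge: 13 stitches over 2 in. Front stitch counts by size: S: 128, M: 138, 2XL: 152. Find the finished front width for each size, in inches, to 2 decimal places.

13/2 = 6.5 sts per in.
S: 128 / 6.5 = 19.692 → 19.69 in.
M: 138 / 6.5 = 21.231 → 21.23 in.
2XL: 152 / 6.5 = 23.385 → 23.38 in.

S 19.69 inches; M 21.23 inches; 2XL 23.38 inches.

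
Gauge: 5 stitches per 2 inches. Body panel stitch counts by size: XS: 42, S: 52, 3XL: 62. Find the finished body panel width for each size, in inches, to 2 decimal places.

XS 16.80 inches; S 20.80 inches; 3XL 24.80 inches.

5/2 = 2.5 sts per in.
XS: 42 / 2.5 = 16.800 → 16.80 in.
S: 52 / 2.5 = 20.800 → 20.80 in.
3XL: 62 / 2.5 = 24.800 → 24.80 in.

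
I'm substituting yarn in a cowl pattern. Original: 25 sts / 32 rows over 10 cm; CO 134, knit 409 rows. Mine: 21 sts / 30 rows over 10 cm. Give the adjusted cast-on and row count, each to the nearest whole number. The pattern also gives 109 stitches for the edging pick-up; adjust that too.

Cast on 113 stitches; work 383 rows; edging pick-up 92 stitches.

Stitches: 134 × 21/25 = 112.56 → 113.
Rows: 409 × 30/32 = 383.44 → 383.
edging pick-up: 109 × 21/25 = 91.56 → 92.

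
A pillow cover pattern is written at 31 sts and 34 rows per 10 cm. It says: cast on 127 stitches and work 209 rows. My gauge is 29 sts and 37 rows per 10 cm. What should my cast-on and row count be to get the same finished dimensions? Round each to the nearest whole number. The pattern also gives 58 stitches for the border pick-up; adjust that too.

Stitches: 127 × 29/31 = 118.81 → 119.
Rows: 209 × 37/34 = 227.44 → 227.
border pick-up: 58 × 29/31 = 54.26 → 54.

Cast on 119 stitches; work 227 rows; border pick-up 54 stitches.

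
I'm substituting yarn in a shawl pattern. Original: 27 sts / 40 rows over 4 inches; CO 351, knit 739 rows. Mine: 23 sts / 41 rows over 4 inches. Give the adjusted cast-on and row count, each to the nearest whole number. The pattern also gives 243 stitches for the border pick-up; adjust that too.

Cast on 299 stitches; work 757 rows; border pick-up 207 stitches.

Stitches: 351 × 23/27 = 299.00 → 299.
Rows: 739 × 41/40 = 757.48 → 757.
border pick-up: 243 × 23/27 = 207.00 → 207.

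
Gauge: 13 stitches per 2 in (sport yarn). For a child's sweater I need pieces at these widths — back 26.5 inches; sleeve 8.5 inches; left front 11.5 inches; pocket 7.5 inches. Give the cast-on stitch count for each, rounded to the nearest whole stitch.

back 172; sleeve 55; left front 75; pocket 49.

Rate = 13/2 = 6.5 sts per in.
back: 26.5 × 6.5 = 172.25 → 172.
sleeve: 8.5 × 6.5 = 55.25 → 55.
left front: 11.5 × 6.5 = 74.75 → 75.
pocket: 7.5 × 6.5 = 48.75 → 49.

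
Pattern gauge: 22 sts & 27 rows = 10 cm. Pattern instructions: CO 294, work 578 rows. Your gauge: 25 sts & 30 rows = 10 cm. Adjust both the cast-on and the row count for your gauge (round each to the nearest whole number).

Cast on 334 stitches; work 642 rows.

Stitches: 294 × 25/22 = 334.09 → 334.
Rows: 578 × 30/27 = 642.22 → 642.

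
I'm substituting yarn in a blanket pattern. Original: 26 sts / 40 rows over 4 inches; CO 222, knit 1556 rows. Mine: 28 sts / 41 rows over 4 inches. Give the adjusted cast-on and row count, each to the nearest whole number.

Cast on 239 stitches; work 1595 rows.

Stitches: 222 × 28/26 = 239.08 → 239.
Rows: 1556 × 41/40 = 1594.90 → 1595.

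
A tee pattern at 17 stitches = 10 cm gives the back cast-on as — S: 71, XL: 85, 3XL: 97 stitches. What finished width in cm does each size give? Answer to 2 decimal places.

S 41.76 cm; XL 50.00 cm; 3XL 57.06 cm.

17/10 = 1.7 sts per cm.
S: 71 / 1.7 = 41.765 → 41.76 cm.
XL: 85 / 1.7 = 50.000 → 50.00 cm.
3XL: 97 / 1.7 = 57.059 → 57.06 cm.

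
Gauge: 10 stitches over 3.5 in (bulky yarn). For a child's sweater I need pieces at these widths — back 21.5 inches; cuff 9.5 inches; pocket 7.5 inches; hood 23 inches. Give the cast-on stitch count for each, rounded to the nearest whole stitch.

back 61; cuff 27; pocket 21; hood 66.

Rate = 10/3.5 = 2.857 sts per in.
back: 21.5 × 2.857 = 61.43 → 61.
cuff: 9.5 × 2.857 = 27.14 → 27.
pocket: 7.5 × 2.857 = 21.43 → 21.
hood: 23 × 2.857 = 65.71 → 66.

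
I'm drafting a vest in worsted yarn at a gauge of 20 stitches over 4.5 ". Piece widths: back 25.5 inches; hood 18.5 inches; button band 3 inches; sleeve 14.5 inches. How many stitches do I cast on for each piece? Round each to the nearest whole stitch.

back 113; hood 82; button band 13; sleeve 64.

Rate = 20/4.5 = 4.444 sts per in.
back: 25.5 × 4.444 = 113.33 → 113.
hood: 18.5 × 4.444 = 82.22 → 82.
button band: 3 × 4.444 = 13.33 → 13.
sleeve: 14.5 × 4.444 = 64.44 → 64.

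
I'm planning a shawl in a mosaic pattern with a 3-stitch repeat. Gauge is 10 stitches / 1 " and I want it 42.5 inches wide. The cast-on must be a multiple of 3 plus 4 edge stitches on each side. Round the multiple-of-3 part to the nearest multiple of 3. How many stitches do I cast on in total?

Cast on 425 stitches.

10 / 1 = 10 sts per inch.
42.5 × 10 = 425.00 sts.
Less 8 edge sts → 417.00 for the repeat.
Nearest multiple of 3: 417.
Add back 8 edge sts → 425.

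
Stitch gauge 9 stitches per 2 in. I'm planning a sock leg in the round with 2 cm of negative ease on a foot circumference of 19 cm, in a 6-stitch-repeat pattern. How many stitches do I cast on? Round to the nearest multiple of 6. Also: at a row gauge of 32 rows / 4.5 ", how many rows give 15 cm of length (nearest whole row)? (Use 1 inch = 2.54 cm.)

Cast on 30 stitches; work 42 rows.

Finished = 19 − 2 = 17 cm.
17 cm × 1/2.54 = 6.69 inches.
9/2 = 4.5 sts per in; 6.69 × 4.5 = 30.12 sts.
Nearest multiple of 6 → 30.
15 cm = 5.91 inches; × 7.111 = 41.99 → 42 rows.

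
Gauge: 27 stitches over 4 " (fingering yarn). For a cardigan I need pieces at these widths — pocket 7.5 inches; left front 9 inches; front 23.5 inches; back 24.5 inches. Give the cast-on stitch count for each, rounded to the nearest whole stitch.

Rate = 27/4 = 6.75 sts per in.
pocket: 7.5 × 6.75 = 50.62 → 51.
left front: 9 × 6.75 = 60.75 → 61.
front: 23.5 × 6.75 = 158.62 → 159.
back: 24.5 × 6.75 = 165.38 → 165.

pocket 51; left front 61; front 159; back 165.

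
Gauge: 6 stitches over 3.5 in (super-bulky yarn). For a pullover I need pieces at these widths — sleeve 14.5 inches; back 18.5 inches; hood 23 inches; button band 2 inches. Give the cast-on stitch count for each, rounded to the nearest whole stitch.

Rate = 6/3.5 = 1.714 sts per in.
sleeve: 14.5 × 1.714 = 24.86 → 25.
back: 18.5 × 1.714 = 31.71 → 32.
hood: 23 × 1.714 = 39.43 → 39.
button band: 2 × 1.714 = 3.43 → 3.

sleeve 25; back 32; hood 39; button band 3.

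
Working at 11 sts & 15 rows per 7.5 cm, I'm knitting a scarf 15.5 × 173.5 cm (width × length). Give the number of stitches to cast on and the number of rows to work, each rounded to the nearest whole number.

Stitch gauge = 11/7.5 = 1.467 sts/cm; 15.5 × 1.467 = 22.73 → 23 sts.
Row gauge = 15/7.5 = 2 rows/cm; 173.5 × 2 = 347.00 → 347 rows.

Cast on 23 stitches and work 347 rows.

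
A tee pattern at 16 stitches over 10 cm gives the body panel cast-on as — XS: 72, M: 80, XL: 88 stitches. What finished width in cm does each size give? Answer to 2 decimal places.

XS 45.00 cm; M 50.00 cm; XL 55.00 cm.

16/10 = 1.6 sts per cm.
XS: 72 / 1.6 = 45.000 → 45.00 cm.
M: 80 / 1.6 = 50.000 → 50.00 cm.
XL: 88 / 1.6 = 55.000 → 55.00 cm.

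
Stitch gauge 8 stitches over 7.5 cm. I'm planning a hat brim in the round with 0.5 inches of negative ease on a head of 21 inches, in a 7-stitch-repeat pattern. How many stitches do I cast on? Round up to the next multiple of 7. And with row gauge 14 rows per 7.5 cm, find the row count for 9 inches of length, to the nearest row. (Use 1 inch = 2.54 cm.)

Finished = 21 − 0.5 = 20.5 inches.
20.5 inches × 2.54 = 52.07 cm.
8/7.5 = 1.067 sts per cm; 52.07 × 1.067 = 55.54 sts.
Next multiple of 7 → 56.
9 inches = 22.86 cm; × 1.867 = 42.67 → 43 rows.

Cast on 56 stitches; work 43 rows.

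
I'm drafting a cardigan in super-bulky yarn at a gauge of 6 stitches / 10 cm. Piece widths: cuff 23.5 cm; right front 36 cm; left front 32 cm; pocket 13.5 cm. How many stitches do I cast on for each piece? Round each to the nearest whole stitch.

cuff 14; right front 22; left front 19; pocket 8.

Rate = 6/10 = 0.6 sts per cm.
cuff: 23.5 × 0.6 = 14.10 → 14.
right front: 36 × 0.6 = 21.60 → 22.
left front: 32 × 0.6 = 19.20 → 19.
pocket: 13.5 × 0.6 = 8.10 → 8.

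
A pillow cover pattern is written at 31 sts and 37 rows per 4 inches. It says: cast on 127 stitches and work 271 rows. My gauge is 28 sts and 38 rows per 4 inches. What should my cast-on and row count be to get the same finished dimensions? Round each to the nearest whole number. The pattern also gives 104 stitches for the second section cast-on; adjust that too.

Cast on 115 stitches; work 278 rows; second section cast-on 94 stitches.

Stitches: 127 × 28/31 = 114.71 → 115.
Rows: 271 × 38/37 = 278.32 → 278.
second section cast-on: 104 × 28/31 = 93.94 → 94.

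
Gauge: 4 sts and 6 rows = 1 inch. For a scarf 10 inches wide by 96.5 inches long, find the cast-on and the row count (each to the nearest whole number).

Stitch gauge = 4/1 = 4 sts/in; 10 × 4 = 40.00 → 40 sts.
Row gauge = 6/1 = 6 rows/in; 96.5 × 6 = 579.00 → 579 rows.

Cast on 40 stitches and work 579 rows.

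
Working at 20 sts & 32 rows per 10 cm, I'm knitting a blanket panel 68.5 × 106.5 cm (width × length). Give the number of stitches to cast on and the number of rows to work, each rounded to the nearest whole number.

Stitch gauge = 20/10 = 2 sts/cm; 68.5 × 2 = 137.00 → 137 sts.
Row gauge = 32/10 = 3.2 rows/cm; 106.5 × 3.2 = 340.80 → 341 rows.

Cast on 137 stitches and work 341 rows.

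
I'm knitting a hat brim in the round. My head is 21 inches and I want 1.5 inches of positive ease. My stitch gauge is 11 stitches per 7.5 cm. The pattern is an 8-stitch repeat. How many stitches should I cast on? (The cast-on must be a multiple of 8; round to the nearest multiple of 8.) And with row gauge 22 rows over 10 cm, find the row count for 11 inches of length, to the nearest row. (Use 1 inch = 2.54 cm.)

Finished = 21 + 1.5 = 22.5 inches.
22.5 inches × 2.54 = 57.15 cm.
11/7.5 = 1.467 sts per cm; 57.15 × 1.467 = 83.82 sts.
Nearest multiple of 8 → 80.
11 inches = 27.94 cm; × 2.2 = 61.47 → 61 rows.

Cast on 80 stitches; work 61 rows.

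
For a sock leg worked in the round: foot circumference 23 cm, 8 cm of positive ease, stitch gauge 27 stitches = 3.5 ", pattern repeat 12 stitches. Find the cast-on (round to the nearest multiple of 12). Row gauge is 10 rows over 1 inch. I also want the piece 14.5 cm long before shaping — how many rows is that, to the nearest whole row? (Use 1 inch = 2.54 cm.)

Cast on 96 stitches; work 57 rows.

Finished = 23 + 8 = 31 cm.
31 cm × 1/2.54 = 12.20 inches.
27/3.5 = 7.714 sts per in; 12.20 × 7.714 = 94.15 sts.
Nearest multiple of 12 → 96.
14.5 cm = 5.71 inches; × 10 = 57.09 → 57 rows.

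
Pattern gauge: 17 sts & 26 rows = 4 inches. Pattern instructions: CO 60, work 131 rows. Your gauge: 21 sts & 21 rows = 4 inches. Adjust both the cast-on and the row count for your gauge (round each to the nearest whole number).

Stitches: 60 × 21/17 = 74.12 → 74.
Rows: 131 × 21/26 = 105.81 → 106.

Cast on 74 stitches; work 106 rows.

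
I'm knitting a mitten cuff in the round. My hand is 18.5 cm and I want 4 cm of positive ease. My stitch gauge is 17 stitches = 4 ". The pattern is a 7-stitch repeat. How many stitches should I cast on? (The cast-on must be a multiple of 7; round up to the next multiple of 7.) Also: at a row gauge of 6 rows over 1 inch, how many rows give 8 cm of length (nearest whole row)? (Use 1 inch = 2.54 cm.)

Finished = 18.5 + 4 = 22.5 cm.
22.5 cm × 1/2.54 = 8.86 inches.
17/4 = 4.25 sts per in; 8.86 × 4.25 = 37.65 sts.
Next multiple of 7 → 42.
8 cm = 3.15 inches; × 6 = 18.90 → 19 rows.

Cast on 42 stitches; work 19 rows.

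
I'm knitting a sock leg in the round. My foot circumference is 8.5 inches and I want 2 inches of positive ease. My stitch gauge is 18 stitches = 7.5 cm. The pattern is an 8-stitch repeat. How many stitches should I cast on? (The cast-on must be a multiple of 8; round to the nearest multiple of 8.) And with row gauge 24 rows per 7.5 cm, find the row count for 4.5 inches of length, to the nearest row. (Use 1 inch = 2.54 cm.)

Cast on 64 stitches; work 37 rows.

Finished = 8.5 + 2 = 10.5 inches.
10.5 inches × 2.54 = 26.67 cm.
18/7.5 = 2.4 sts per cm; 26.67 × 2.4 = 64.01 sts.
Nearest multiple of 8 → 64.
4.5 inches = 11.43 cm; × 3.2 = 36.58 → 37 rows.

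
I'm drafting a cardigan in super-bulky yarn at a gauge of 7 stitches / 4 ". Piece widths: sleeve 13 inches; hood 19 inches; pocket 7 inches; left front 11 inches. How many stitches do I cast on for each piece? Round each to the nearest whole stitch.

sleeve 23; hood 33; pocket 12; left front 19.

Rate = 7/4 = 1.75 sts per in.
sleeve: 13 × 1.75 = 22.75 → 23.
hood: 19 × 1.75 = 33.25 → 33.
pocket: 7 × 1.75 = 12.25 → 12.
left front: 11 × 1.75 = 19.25 → 19.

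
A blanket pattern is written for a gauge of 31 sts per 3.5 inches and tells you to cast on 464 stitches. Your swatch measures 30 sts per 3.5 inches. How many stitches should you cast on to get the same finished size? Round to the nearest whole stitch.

Scale factor = 30 / 31 = 0.968.
464 × 30 / 31 = 449.03 sts.
→ 449 sts.

Cast on 449 stitches.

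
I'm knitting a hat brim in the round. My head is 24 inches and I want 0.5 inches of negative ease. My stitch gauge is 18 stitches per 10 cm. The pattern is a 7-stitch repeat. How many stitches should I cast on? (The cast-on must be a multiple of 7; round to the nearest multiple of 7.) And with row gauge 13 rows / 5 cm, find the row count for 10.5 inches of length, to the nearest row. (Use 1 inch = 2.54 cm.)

Cast on 105 stitches; work 69 rows.

Finished = 24 − 0.5 = 23.5 inches.
23.5 inches × 2.54 = 59.69 cm.
18/10 = 1.8 sts per cm; 59.69 × 1.8 = 107.44 sts.
Nearest multiple of 7 → 105.
10.5 inches = 26.67 cm; × 2.6 = 69.34 → 69 rows.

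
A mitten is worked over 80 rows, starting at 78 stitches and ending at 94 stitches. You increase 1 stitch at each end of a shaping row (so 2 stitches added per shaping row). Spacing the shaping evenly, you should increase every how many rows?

Stitches to add: |94 − 78| = 16.
Shaping rows needed: 16 / 2 = 8.
80 rows / 8 = every 10 rows.

Increase every 10th row.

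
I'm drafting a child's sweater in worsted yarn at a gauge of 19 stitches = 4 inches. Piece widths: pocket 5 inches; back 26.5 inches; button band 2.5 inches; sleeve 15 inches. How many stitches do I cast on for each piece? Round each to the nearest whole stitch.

Rate = 19/4 = 4.75 sts per in.
pocket: 5 × 4.75 = 23.75 → 24.
back: 26.5 × 4.75 = 125.88 → 126.
button band: 2.5 × 4.75 = 11.88 → 12.
sleeve: 15 × 4.75 = 71.25 → 71.

pocket 24; back 126; button band 12; sleeve 71.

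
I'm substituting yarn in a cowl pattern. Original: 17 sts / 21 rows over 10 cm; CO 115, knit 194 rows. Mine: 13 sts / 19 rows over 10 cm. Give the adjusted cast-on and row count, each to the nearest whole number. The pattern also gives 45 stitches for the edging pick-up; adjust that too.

Cast on 88 stitches; work 176 rows; edging pick-up 34 stitches.

Stitches: 115 × 13/17 = 87.94 → 88.
Rows: 194 × 19/21 = 175.52 → 176.
edging pick-up: 45 × 13/17 = 34.41 → 34.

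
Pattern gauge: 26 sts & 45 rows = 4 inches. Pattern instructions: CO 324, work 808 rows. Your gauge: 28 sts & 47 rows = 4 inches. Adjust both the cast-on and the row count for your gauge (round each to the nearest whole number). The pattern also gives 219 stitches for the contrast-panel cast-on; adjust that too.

Stitches: 324 × 28/26 = 348.92 → 349.
Rows: 808 × 47/45 = 843.91 → 844.
contrast-panel cast-on: 219 × 28/26 = 235.85 → 236.

Cast on 349 stitches; work 844 rows; contrast-panel cast-on 236 stitches.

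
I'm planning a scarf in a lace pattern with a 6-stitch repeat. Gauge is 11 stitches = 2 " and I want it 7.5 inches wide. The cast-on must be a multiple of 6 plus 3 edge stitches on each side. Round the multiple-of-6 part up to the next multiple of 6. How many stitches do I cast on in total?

11 / 2 = 5.5 sts per inch.
7.5 × 5.5 = 41.25 sts.
Less 6 edge sts → 35.25 for the repeat.
Next multiple of 6: 36.
Add back 6 edge sts → 42.

Cast on 42 stitches.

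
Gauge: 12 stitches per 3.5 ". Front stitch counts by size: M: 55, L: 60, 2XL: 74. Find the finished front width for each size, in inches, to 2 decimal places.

12/3.5 = 3.429 sts per in.
M: 55 / 3.429 = 16.042 → 16.04 in.
L: 60 / 3.429 = 17.500 → 17.50 in.
2XL: 74 / 3.429 = 21.583 → 21.58 in.

M 16.04 inches; L 17.50 inches; 2XL 21.58 inches.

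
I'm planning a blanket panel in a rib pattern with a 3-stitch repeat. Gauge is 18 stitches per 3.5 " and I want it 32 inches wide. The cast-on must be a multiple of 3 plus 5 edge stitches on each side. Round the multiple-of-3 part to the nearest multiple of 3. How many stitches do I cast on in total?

CO 166 sts.

18 / 3.5 = 5.143 sts per inch.
32 × 5.143 = 164.57 sts.
Less 10 edge sts → 154.57 for the repeat.
Nearest multiple of 3: 156.
Add back 10 edge sts → 166.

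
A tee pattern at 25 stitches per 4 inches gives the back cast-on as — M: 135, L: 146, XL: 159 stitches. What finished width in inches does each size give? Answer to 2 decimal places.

M 21.60 inches; L 23.36 inches; XL 25.44 inches.

25/4 = 6.25 sts per in.
M: 135 / 6.25 = 21.600 → 21.60 in.
L: 146 / 6.25 = 23.360 → 23.36 in.
XL: 159 / 6.25 = 25.440 → 25.44 in.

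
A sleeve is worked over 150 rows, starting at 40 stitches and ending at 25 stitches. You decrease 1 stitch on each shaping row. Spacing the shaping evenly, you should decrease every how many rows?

Stitches to remove: |25 − 40| = 15.
Shaping rows needed: 15 / 1 = 15.
150 rows / 15 = every 10 rows.

Decrease every 10th row.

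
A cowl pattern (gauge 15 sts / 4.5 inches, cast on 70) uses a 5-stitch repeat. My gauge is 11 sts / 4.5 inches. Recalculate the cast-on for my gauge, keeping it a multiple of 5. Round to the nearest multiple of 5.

50 stitches.

70 × 11 / 15 = 51.33.
Nearest multiple of 5: 50.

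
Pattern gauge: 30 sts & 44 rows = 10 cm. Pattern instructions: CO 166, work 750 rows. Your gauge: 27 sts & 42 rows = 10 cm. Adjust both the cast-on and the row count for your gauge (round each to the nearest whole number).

Stitches: 166 × 27/30 = 149.40 → 149.
Rows: 750 × 42/44 = 715.91 → 716.

Cast on 149 stitches; work 716 rows.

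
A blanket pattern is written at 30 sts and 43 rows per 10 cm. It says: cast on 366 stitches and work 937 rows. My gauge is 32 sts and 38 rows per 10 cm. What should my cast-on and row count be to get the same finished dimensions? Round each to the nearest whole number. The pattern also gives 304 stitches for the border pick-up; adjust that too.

Cast on 390 stitches; work 828 rows; border pick-up 324 stitches.

Stitches: 366 × 32/30 = 390.40 → 390.
Rows: 937 × 38/43 = 828.05 → 828.
border pick-up: 304 × 32/30 = 324.27 → 324.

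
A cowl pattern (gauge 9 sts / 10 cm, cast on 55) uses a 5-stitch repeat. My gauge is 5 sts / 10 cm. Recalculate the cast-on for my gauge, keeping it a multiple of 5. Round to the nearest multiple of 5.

55 × 5 / 9 = 30.56.
Nearest multiple of 5: 30.

30 stitches.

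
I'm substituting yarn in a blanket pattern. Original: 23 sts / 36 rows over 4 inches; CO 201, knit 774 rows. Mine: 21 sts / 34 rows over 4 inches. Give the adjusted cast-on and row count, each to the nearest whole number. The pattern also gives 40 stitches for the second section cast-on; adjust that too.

Cast on 184 stitches; work 731 rows; second section cast-on 37 stitches.

Stitches: 201 × 21/23 = 183.52 → 184.
Rows: 774 × 34/36 = 731.00 → 731.
second section cast-on: 40 × 21/23 = 36.52 → 37.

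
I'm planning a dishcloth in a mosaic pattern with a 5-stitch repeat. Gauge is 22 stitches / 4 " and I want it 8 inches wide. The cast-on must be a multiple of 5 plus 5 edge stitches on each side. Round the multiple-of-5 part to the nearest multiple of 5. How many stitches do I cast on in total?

45 stitches.

22 / 4 = 5.5 sts per inch.
8 × 5.5 = 44.00 sts.
Less 10 edge sts → 34.00 for the repeat.
Nearest multiple of 5: 35.
Add back 10 edge sts → 45.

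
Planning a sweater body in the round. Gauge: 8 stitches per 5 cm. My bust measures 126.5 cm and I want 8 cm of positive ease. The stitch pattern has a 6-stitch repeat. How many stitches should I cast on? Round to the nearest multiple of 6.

Finished = 126.5 + 8 = 134.5 cm.
8 / 5 = 1.6 sts/cm.
134.5 × 1.6 = 215.20 sts.
Nearest multiple of 6: 216.

CO 216 sts.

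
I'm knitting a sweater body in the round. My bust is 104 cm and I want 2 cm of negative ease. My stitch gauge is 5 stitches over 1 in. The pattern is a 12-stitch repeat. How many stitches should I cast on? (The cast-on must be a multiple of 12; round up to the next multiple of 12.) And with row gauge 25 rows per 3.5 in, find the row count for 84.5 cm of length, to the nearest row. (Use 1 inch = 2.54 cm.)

Cast on 204 stitches; work 238 rows.

Finished = 104 − 2 = 102 cm.
102 cm × 1/2.54 = 40.16 inches.
5/1 = 5 sts per in; 40.16 × 5 = 200.79 sts.
Next multiple of 12 → 204.
84.5 cm = 33.27 inches; × 7.143 = 237.63 → 238 rows.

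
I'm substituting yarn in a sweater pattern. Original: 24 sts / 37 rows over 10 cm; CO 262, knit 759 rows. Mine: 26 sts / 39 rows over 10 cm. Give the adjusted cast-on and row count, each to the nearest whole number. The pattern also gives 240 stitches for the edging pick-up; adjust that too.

Stitches: 262 × 26/24 = 283.83 → 284.
Rows: 759 × 39/37 = 800.03 → 800.
edging pick-up: 240 × 26/24 = 260.00 → 260.

Cast on 284 stitches; work 800 rows; edging pick-up 260 stitches.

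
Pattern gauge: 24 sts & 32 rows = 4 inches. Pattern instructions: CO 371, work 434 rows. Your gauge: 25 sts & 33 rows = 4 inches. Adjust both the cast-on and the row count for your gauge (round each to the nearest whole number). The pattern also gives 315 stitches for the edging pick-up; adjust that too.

Cast on 386 stitches; work 448 rows; edging pick-up 328 stitches.

Stitches: 371 × 25/24 = 386.46 → 386.
Rows: 434 × 33/32 = 447.56 → 448.
edging pick-up: 315 × 25/24 = 328.12 → 328.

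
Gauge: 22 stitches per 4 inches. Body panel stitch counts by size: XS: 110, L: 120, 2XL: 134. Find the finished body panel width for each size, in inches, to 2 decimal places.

XS 20.00 inches; L 21.82 inches; 2XL 24.36 inches.

22/4 = 5.5 sts per in.
XS: 110 / 5.5 = 20.000 → 20.00 in.
L: 120 / 5.5 = 21.818 → 21.82 in.
2XL: 134 / 5.5 = 24.364 → 24.36 in.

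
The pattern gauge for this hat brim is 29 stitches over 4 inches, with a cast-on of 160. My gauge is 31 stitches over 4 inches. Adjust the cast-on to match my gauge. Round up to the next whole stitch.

Scale factor = 31 / 29 = 1.069.
160 × 31 / 29 = 171.03 sts.
→ 172 sts.

172 stitches.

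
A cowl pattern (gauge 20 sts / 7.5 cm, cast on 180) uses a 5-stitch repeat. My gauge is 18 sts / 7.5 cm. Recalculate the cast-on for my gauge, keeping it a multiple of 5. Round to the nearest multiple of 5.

160 stitches.

180 × 18 / 20 = 162.00.
Nearest multiple of 5: 160.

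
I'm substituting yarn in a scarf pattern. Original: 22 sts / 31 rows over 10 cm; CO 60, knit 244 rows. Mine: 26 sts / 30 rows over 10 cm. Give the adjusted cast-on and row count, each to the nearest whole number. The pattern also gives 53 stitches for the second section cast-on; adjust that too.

Stitches: 60 × 26/22 = 70.91 → 71.
Rows: 244 × 30/31 = 236.13 → 236.
second section cast-on: 53 × 26/22 = 62.64 → 63.

Cast on 71 stitches; work 236 rows; second section cast-on 63 stitches.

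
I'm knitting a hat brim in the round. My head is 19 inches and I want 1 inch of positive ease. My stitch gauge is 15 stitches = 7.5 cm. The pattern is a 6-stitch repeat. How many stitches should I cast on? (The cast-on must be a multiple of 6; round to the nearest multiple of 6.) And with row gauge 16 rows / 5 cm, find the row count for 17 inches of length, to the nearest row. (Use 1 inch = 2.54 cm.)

Finished = 19 + 1 = 20 inches.
20 inches × 2.54 = 50.80 cm.
15/7.5 = 2 sts per cm; 50.80 × 2 = 101.60 sts.
Nearest multiple of 6 → 102.
17 inches = 43.18 cm; × 3.2 = 138.18 → 138 rows.

Cast on 102 stitches; work 138 rows.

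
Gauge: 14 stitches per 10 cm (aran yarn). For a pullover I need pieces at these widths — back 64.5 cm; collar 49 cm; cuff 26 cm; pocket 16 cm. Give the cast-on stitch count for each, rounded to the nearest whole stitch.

Rate = 14/10 = 1.4 sts per cm.
back: 64.5 × 1.4 = 90.30 → 90.
collar: 49 × 1.4 = 68.60 → 69.
cuff: 26 × 1.4 = 36.40 → 36.
pocket: 16 × 1.4 = 22.40 → 22.

back 90; collar 69; cuff 36; pocket 22.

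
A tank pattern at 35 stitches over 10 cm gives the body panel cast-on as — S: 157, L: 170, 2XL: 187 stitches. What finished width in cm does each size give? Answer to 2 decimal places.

S 44.86 cm; L 48.57 cm; 2XL 53.43 cm.

35/10 = 3.5 sts per cm.
S: 157 / 3.5 = 44.857 → 44.86 cm.
L: 170 / 3.5 = 48.571 → 48.57 cm.
2XL: 187 / 3.5 = 53.429 → 53.43 cm.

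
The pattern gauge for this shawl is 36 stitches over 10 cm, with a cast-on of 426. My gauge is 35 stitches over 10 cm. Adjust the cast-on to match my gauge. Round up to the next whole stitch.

Scale factor = 35 / 36 = 0.972.
426 × 35 / 36 = 414.17 sts.
→ 415 sts.

415 stitches.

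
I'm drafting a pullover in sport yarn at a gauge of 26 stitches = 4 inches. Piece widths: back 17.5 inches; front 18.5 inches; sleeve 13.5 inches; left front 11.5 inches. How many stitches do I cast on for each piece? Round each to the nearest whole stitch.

Rate = 26/4 = 6.5 sts per in.
back: 17.5 × 6.5 = 113.75 → 114.
front: 18.5 × 6.5 = 120.25 → 120.
sleeve: 13.5 × 6.5 = 87.75 → 88.
left front: 11.5 × 6.5 = 74.75 → 75.

back 114; front 120; sleeve 88; left front 75.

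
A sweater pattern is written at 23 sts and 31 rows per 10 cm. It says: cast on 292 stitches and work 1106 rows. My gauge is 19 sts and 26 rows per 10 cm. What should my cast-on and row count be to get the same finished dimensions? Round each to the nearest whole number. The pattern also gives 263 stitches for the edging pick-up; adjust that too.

Cast on 241 stitches; work 928 rows; edging pick-up 217 stitches.

Stitches: 292 × 19/23 = 241.22 → 241.
Rows: 1106 × 26/31 = 927.61 → 928.
edging pick-up: 263 × 19/23 = 217.26 → 217.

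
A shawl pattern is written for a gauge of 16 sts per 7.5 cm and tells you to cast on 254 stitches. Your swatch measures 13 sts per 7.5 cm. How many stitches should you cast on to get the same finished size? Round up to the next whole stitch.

CO 207 sts.

Scale factor = 13 / 16 = 0.812.
254 × 13 / 16 = 206.38 sts.
→ 207 sts.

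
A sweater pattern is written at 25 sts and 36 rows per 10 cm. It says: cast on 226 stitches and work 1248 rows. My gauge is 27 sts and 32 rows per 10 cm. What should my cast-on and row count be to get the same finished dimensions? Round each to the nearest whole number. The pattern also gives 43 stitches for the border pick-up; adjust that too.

Stitches: 226 × 27/25 = 244.08 → 244.
Rows: 1248 × 32/36 = 1109.33 → 1109.
border pick-up: 43 × 27/25 = 46.44 → 46.

Cast on 244 stitches; work 1109 rows; border pick-up 46 stitches.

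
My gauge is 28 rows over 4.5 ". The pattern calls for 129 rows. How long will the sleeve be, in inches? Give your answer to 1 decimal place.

20.7 inches.

28 rows / 4.5 inch = 6.222 rows per inch.
129 / 6.222 = 20.73 inches.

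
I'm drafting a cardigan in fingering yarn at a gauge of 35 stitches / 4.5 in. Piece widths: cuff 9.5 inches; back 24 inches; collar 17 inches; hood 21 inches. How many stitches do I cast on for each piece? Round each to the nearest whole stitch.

Rate = 35/4.5 = 7.778 sts per in.
cuff: 9.5 × 7.778 = 73.89 → 74.
back: 24 × 7.778 = 186.67 → 187.
collar: 17 × 7.778 = 132.22 → 132.
hood: 21 × 7.778 = 163.33 → 163.

cuff 74; back 187; collar 132; hood 163.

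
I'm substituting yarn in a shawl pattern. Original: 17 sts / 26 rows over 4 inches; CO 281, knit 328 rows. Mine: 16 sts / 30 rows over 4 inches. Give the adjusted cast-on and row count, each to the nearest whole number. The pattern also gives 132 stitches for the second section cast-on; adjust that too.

Cast on 264 stitches; work 378 rows; second section cast-on 124 stitches.

Stitches: 281 × 16/17 = 264.47 → 264.
Rows: 328 × 30/26 = 378.46 → 378.
second section cast-on: 132 × 16/17 = 124.24 → 124.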